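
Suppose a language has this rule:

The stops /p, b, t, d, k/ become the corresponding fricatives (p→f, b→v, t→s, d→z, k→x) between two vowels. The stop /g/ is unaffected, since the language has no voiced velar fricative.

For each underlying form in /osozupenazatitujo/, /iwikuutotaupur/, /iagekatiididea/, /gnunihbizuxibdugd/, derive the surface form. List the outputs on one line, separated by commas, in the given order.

/osozupenazatitujo/: /p/ is a stop between vowels /u/ and /e/, so it spirantizes to the fricative [f]. /t/ is a stop between vowels /a/ and /i/, so it spirantizes to the fricative [s]. /t/ is a stop between vowels /i/ and /u/, so it spirantizes to the fricative [s]. → [osozufenazasisujo].
/iwikuutotaupur/: /k/ is a stop between vowels /i/ and /u/, so it spirantizes to the fricative [x]. /t/ is a stop between vowels /u/ and /o/, so it spirantizes to the fricative [s]. /t/ is a stop between vowels /o/ and /a/, so it spirantizes to the fricative [s]. /p/ is a stop between vowels /u/ and /u/, so it spirantizes to the fricative [f]. → [iwixuusosaufur].
/iagekatiididea/: /k/ is a stop between vowels /e/ and /a/, so it spirantizes to the fricative [x]. /t/ is a stop between vowels /a/ and /i/, so it spirantizes to the fricative [s]. /d/ is a stop between vowels /i/ and /i/, so it spirantizes to the fricative [z]. /d/ is a stop between vowels /i/ and /e/, so it spirantizes to the fricative [z]. → [iagexasiizizea].
/gnunihbizuxibdugd/: the rule's environment is not met; surfaces unchanged as [gnunihbizuxibdugd].

osozufenazasisujo, iwixuusosaufur, iagexasiizizea, gnunihbizuxibdugd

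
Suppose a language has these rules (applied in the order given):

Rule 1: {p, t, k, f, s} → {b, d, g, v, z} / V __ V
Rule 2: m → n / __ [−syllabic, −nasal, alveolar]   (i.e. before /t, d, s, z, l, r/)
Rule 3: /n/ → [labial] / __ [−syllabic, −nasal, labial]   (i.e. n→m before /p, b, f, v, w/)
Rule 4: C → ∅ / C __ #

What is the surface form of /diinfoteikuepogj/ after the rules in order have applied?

Rule 1 (intervocalic voicing): /t/ is a voiceless obstruent between vowels /o/ and /e/, so it voices to [d]. /k/ is a voiceless obstruent between vowels /i/ and /u/, so it voices to [g]. /p/ is a voiceless obstruent between vowels /e/ and /o/, so it voices to [b]. /diinfoteikuepogj/ → diinfodeiguebogj.
Rule 2 (nasal place assimilation): no segment meets the environment; /diinfodeiguebogj/ is unchanged.
Rule 3 (nasal place assimilation): /n/ precedes the labial consonant /f/, so it assimilates in place to [m]. /diinfodeiguebogj/ → diimfodeiguebogj.
Rule 4 (final cluster simplification): /j/ is the second consonant of a word-final cluster /gj/, so it deletes. /diimfodeiguebogj/ → diimfodeiguebog.

diimfodeiguebog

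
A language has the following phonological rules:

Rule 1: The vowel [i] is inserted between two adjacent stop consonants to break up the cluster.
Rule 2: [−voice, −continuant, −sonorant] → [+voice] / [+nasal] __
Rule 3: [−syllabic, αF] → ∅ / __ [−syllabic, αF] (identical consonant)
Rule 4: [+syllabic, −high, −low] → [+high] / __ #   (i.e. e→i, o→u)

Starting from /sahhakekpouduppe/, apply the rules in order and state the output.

Rule 1 (stop-cluster i-epenthesis): /k/ and /p/ form a stop–stop cluster, so [i] is inserted between them. /p/ and /p/ form a stop–stop cluster, so [i] is inserted between them. /sahhakekpouduppe/ → sahhakekipoudupipe.
Rule 2 (post-nasal voicing): no segment meets the environment; /sahhakekipoudupipe/ is unchanged.
Rule 3 (degemination): /hh/ is a geminate; the first /h/ deletes. /sahhakekipoudupipe/ → sahakekipoudupipe.
Rule 4 (final vowel raising): /e/ is a mid vowel in word-final position, so it raises to [i]. /sahakekipoudupipe/ → sahakekipoudupipi.

sahakekipoudupipi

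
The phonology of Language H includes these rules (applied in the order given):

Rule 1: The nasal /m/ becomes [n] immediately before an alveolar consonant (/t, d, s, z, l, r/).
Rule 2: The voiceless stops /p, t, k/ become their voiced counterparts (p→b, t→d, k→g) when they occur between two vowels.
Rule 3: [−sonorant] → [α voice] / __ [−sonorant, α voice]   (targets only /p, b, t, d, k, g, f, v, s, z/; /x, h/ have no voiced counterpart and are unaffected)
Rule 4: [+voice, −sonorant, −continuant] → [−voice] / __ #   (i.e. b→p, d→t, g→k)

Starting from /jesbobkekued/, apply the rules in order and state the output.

jezbopkeguet

Rule 1 (nasal place assimilation): no segment meets the environment; /jesbobkekued/ is unchanged.
Rule 2 (intervocalic voicing): /k/ is a voiceless stop between vowels /e/ and /u/, so it voices to [g]. /jesbobkekued/ → jesbobkegued.
Rule 3 (regressive voicing assimilation): /s/ precedes the voiced obstruent /b/, so it voices to [z] by assimilation. /b/ precedes the voiceless obstruent /k/, so it devoices to [p] by assimilation. /jesbobkegued/ → jezbopkegued.
Rule 4 (final devoicing): /d/ is a voiced stop in word-final position, so it devoices to [t]. /jezbopkegued/ → jezbopkeguet.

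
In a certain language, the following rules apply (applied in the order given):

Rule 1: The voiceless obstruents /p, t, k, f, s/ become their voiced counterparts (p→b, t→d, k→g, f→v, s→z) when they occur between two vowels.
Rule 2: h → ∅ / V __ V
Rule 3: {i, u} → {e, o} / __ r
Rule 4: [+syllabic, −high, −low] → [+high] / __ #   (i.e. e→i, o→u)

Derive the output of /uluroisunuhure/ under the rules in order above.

Rule 1 (intervocalic voicing): /s/ is a voiceless obstruent between vowels /i/ and /u/, so it voices to [z]. /uluroisunuhure/ → uluroizunuhure.
Rule 2 (intervocalic h-deletion): /h/ occurs between vowels /u/ and /u/, so it deletes. /uluroizunuhure/ → uluroizunuure.
Rule 3 (pre-rhotic lowering): /u/ is a high vowel immediately before /r/, so it lowers to [o]. /u/ is a high vowel immediately before /r/, so it lowers to [o]. /uluroizunuure/ → uloroizunuore.
Rule 4 (final vowel raising): /e/ is a mid vowel in word-final position, so it raises to [i]. /uloroizunuore/ → uloroizunuori.

uloroizunuori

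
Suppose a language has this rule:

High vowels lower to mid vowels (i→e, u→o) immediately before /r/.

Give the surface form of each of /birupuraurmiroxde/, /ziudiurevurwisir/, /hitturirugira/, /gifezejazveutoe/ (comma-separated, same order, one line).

beruporaormeroxde, ziudiorevorwiser, hittorerugera, gifezejazveutoe

/birupuraurmiroxde/: /i/ is a high vowel immediately before /r/, so it lowers to [e]. /u/ is a high vowel immediately before /r/, so it lowers to [o]. /u/ is a high vowel immediately before /r/, so it lowers to [o]. /i/ is a high vowel immediately before /r/, so it lowers to [e]. → [beruporaormeroxde].
/ziudiurevurwisir/: /u/ is a high vowel immediately before /r/, so it lowers to [o]. /u/ is a high vowel immediately before /r/, so it lowers to [o]. /i/ is a high vowel immediately before /r/, so it lowers to [e]. → [ziudiorevorwiser].
/hitturirugira/: /u/ is a high vowel immediately before /r/, so it lowers to [o]. /i/ is a high vowel immediately before /r/, so it lowers to [e]. /i/ is a high vowel immediately before /r/, so it lowers to [e]. → [hittorerugera].
/gifezejazveutoe/: the rule's environment is not met; surfaces unchanged as [gifezejazveutoe].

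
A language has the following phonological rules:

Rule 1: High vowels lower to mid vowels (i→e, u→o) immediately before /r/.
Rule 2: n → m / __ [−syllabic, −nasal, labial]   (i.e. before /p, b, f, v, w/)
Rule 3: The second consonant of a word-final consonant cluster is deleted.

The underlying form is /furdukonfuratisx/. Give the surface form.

Rule 1 (pre-rhotic lowering): /u/ is a high vowel immediately before /r/, so it lowers to [o]. /u/ is a high vowel immediately before /r/, so it lowers to [o]. /furdukonfuratisx/ → fordukonforatisx.
Rule 2 (nasal place assimilation): /n/ precedes the labial consonant /f/, so it assimilates in place to [m]. /fordukonforatisx/ → fordukomforatisx.
Rule 3 (final cluster simplification): /x/ is the second consonant of a word-final cluster /sx/, so it deletes. /fordukomforatisx/ → fordukomforatis.

fordukomforatis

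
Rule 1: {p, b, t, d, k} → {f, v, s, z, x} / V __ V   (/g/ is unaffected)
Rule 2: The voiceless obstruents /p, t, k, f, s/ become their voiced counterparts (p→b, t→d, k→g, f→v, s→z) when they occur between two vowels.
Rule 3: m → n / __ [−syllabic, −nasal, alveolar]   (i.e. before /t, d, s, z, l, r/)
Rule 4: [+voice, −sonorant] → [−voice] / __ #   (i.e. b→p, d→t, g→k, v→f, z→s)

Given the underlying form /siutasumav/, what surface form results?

Rule 1 (intervocalic spirantization): /t/ is a stop between vowels /u/ and /a/, so it spirantizes to the fricative [s]. /siutasumav/ → siusasumav.
Rule 2 (intervocalic voicing): /s/ is a voiceless obstruent between vowels /u/ and /a/, so it voices to [z]. /s/ is a voiceless obstruent between vowels /a/ and /u/, so it voices to [z]. /siusasumav/ → siuzazumav.
Rule 3 (nasal place assimilation): no segment meets the environment; /siuzazumav/ is unchanged.
Rule 4 (final devoicing): /v/ is a voiced obstruent in word-final position, so it devoices to [f]. /siuzazumav/ → siuzazumaf.

siuzazumaf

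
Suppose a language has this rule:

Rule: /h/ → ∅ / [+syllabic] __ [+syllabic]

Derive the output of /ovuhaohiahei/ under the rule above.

ovuaoiaei

/h/ occurs between vowels /u/ and /a/, so it deletes.
/h/ occurs between vowels /o/ and /i/, so it deletes.
/h/ occurs between vowels /a/ and /e/, so it deletes.
Surface form: [ovuaoiaei].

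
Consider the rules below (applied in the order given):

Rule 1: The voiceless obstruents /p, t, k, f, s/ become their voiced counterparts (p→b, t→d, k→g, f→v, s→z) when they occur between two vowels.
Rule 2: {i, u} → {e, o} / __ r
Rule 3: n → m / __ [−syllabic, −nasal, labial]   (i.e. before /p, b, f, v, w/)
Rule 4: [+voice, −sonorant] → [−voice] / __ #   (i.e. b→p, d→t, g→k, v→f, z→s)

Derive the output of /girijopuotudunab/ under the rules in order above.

gerijobuodudunap

Rule 1 (intervocalic voicing): /p/ is a voiceless obstruent between vowels /o/ and /u/, so it voices to [b]. /t/ is a voiceless obstruent between vowels /o/ and /u/, so it voices to [d]. /girijopuotudunab/ → girijobuodudunab.
Rule 2 (pre-rhotic lowering): /i/ is a high vowel immediately before /r/, so it lowers to [e]. /girijobuodudunab/ → gerijobuodudunab.
Rule 3 (nasal place assimilation): no segment meets the environment; /gerijobuodudunab/ is unchanged.
Rule 4 (final devoicing): /b/ is a voiced obstruent in word-final position, so it devoices to [p]. /gerijobuodudunab/ → gerijobuodudunap.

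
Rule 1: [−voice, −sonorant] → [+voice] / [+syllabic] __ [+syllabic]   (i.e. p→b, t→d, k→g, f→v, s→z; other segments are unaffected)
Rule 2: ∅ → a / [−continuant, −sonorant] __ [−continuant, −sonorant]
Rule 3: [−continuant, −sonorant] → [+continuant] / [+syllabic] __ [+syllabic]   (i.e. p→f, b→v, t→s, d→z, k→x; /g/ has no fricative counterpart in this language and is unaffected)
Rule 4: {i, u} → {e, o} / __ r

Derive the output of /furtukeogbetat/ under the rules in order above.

fortugeogavezat

Rule 1 (intervocalic voicing): /k/ is a voiceless obstruent between vowels /u/ and /e/, so it voices to [g]. /t/ is a voiceless obstruent between vowels /e/ and /a/, so it voices to [d]. /furtukeogbetat/ → furtugeogbedat.
Rule 2 (stop-cluster a-epenthesis): /g/ and /b/ form a stop–stop cluster, so [a] is inserted between them. /furtugeogbedat/ → furtugeogabedat.
Rule 3 (intervocalic spirantization): /b/ is a stop between vowels /a/ and /e/, so it spirantizes to the fricative [v]. /d/ is a stop between vowels /e/ and /a/, so it spirantizes to the fricative [z]. /furtugeogabedat/ → furtugeogavezat.
Rule 4 (pre-rhotic lowering): /u/ is a high vowel immediately before /r/, so it lowers to [o]. /furtugeogavezat/ → fortugeogavezat.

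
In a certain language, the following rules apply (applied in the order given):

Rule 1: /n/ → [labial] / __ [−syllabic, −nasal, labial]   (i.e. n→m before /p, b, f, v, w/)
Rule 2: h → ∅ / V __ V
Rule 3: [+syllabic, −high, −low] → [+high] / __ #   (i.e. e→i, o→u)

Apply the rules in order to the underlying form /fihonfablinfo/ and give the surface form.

Rule 1 (nasal place assimilation): /n/ precedes the labial consonant /f/, so it assimilates in place to [m]. /n/ precedes the labial consonant /f/, so it assimilates in place to [m]. /fihonfablinfo/ → fihomfablimfo.
Rule 2 (intervocalic h-deletion): /h/ occurs between vowels /i/ and /o/, so it deletes. /fihomfablimfo/ → fiomfablimfo.
Rule 3 (final vowel raising): /o/ is a mid vowel in word-final position, so it raises to [u]. /fiomfablimfo/ → fiomfablimfu.

fiomfablimfu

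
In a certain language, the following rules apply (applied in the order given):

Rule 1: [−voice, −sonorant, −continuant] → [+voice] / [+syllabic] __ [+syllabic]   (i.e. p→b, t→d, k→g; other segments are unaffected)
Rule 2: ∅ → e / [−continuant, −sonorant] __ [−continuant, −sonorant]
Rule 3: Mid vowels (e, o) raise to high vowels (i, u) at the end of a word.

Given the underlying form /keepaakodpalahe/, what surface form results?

keebaagodepalahi

Rule 1 (intervocalic voicing): /p/ is a voiceless stop between vowels /e/ and /a/, so it voices to [b]. /k/ is a voiceless stop between vowels /a/ and /o/, so it voices to [g]. /keepaakodpalahe/ → keebaagodpalahe.
Rule 2 (stop-cluster e-epenthesis): /d/ and /p/ form a stop–stop cluster, so [e] is inserted between them. /keebaagodpalahe/ → keebaagodepalahe.
Rule 3 (final vowel raising): /e/ is a mid vowel in word-final position, so it raises to [i]. /keebaagodepalahe/ → keebaagodepalahi.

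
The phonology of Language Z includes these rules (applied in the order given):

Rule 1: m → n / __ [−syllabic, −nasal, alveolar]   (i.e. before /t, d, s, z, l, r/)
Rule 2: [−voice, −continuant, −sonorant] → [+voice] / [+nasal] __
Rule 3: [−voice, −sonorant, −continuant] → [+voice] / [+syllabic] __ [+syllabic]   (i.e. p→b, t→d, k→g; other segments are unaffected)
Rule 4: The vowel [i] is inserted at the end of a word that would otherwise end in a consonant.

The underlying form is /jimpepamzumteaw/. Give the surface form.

Rule 1 (nasal place assimilation): /m/ precedes the alveolar consonant /z/, so it assimilates in place to [n]. /m/ precedes the alveolar consonant /t/, so it assimilates in place to [n]. /jimpepamzumteaw/ → jimpepanzunteaw.
Rule 2 (post-nasal voicing): /p/ is a voiceless stop immediately after the nasal /m/, so it voices to [b]. /t/ is a voiceless stop immediately after the nasal /n/, so it voices to [d]. /jimpepanzunteaw/ → jimbepanzundeaw.
Rule 3 (intervocalic voicing): /p/ is a voiceless stop between vowels /e/ and /a/, so it voices to [b]. /jimbepanzundeaw/ → jimbebanzundeaw.
Rule 4 (final i-epenthesis): the form ends in the consonant /w/, so [i] is inserted word-finally. /jimbebanzundeaw/ → jimbebanzundeawi.

jimbebanzundeawi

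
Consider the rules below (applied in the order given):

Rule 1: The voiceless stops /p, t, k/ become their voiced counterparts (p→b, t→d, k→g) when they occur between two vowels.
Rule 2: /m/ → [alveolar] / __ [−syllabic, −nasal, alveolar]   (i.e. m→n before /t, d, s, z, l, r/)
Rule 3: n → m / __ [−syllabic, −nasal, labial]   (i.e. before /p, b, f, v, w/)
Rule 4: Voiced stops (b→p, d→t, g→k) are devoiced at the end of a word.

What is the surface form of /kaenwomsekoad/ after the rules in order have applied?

kaemwonsegoat

Rule 1 (intervocalic voicing): /k/ is a voiceless stop between vowels /e/ and /o/, so it voices to [g]. /kaenwomsekoad/ → kaenwomsegoad.
Rule 2 (nasal place assimilation): /m/ precedes the alveolar consonant /s/, so it assimilates in place to [n]. /kaenwomsegoad/ → kaenwonsegoad.
Rule 3 (nasal place assimilation): /n/ precedes the labial consonant /w/, so it assimilates in place to [m]. /kaenwonsegoad/ → kaemwonsegoad.
Rule 4 (final devoicing): /d/ is a voiced stop in word-final position, so it devoices to [t]. /kaemwonsegoad/ → kaemwonsegoat.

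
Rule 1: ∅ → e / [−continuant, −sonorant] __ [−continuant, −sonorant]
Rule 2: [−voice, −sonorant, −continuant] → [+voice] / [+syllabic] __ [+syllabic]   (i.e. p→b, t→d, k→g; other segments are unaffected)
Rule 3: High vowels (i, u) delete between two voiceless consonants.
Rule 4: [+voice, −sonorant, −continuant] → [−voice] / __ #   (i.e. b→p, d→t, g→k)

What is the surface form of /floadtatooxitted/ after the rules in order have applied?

floadedadooxidedet

Rule 1 (stop-cluster e-epenthesis): /d/ and /t/ form a stop–stop cluster, so [e] is inserted between them. /t/ and /t/ form a stop–stop cluster, so [e] is inserted between them. /floadtatooxitted/ → floadetatooxiteted.
Rule 2 (intervocalic voicing): /t/ is a voiceless stop between vowels /e/ and /a/, so it voices to [d]. /t/ is a voiceless stop between vowels /a/ and /o/, so it voices to [d]. /t/ is a voiceless stop between vowels /i/ and /e/, so it voices to [d]. /t/ is a voiceless stop between vowels /e/ and /e/, so it voices to [d]. /floadetatooxiteted/ → floadedadooxideded.
Rule 3 (high vowel syncope): no segment meets the environment; /floadedadooxideded/ is unchanged.
Rule 4 (final devoicing): /d/ is a voiced stop in word-final position, so it devoices to [t]. /floadedadooxideded/ → floadedadooxidedet.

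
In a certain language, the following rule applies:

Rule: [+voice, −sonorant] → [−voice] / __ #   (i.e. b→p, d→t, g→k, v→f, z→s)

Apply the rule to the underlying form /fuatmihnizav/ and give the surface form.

/v/ is a voiced obstruent in word-final position, so it devoices to [f].
The other instance of /z/ does not occur in the required environment and remains unchanged.
Surface form: [fuatmihnizaf].

fuatmihnizaf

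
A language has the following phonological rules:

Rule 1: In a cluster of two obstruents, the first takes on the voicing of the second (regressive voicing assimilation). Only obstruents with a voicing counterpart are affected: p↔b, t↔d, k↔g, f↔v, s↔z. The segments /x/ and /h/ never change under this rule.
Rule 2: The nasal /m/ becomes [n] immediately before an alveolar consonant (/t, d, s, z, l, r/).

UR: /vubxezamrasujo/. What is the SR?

Rule 1 (regressive voicing assimilation): /b/ precedes the voiceless obstruent /x/, so it devoices to [p] by assimilation. /vubxezamrasujo/ → vupxezamrasujo.
Rule 2 (nasal place assimilation): /m/ precedes the alveolar consonant /r/, so it assimilates in place to [n]. /vupxezamrasujo/ → vupxezanrasujo.

vupxezanrasujo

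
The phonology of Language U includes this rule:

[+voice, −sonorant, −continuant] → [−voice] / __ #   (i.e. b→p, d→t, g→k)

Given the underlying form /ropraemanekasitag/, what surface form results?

ropraemanekasitak

/g/ is a voiced stop in word-final position, so it devoices to [k].
Surface form: [ropraemanekasitak].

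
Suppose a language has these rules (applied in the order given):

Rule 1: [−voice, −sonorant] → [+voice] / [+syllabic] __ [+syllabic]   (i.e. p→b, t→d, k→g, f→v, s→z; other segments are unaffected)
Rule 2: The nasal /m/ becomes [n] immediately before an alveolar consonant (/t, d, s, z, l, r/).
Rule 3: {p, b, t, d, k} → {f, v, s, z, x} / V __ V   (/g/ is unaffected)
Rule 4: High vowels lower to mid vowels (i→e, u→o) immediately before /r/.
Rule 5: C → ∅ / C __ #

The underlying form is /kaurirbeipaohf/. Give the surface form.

Rule 1 (intervocalic voicing): /p/ is a voiceless obstruent between vowels /i/ and /a/, so it voices to [b]. /kaurirbeipaohf/ → kaurirbeibaohf.
Rule 2 (nasal place assimilation): no segment meets the environment; /kaurirbeibaohf/ is unchanged.
Rule 3 (intervocalic spirantization): /b/ is a stop between vowels /i/ and /a/, so it spirantizes to the fricative [v]. /kaurirbeibaohf/ → kaurirbeivaohf.
Rule 4 (pre-rhotic lowering): /u/ is a high vowel immediately before /r/, so it lowers to [o]. /i/ is a high vowel immediately before /r/, so it lowers to [e]. /kaurirbeivaohf/ → kaorerbeivaohf.
Rule 5 (final cluster simplification): /f/ is the second consonant of a word-final cluster /hf/, so it deletes. /kaorerbeivaohf/ → kaorerbeivaoh.

kaorerbeivaoh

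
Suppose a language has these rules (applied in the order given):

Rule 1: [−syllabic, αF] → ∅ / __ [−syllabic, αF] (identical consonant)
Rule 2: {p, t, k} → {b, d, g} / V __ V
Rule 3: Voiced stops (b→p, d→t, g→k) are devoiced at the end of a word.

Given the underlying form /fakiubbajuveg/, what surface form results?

fagiubajuvek

Rule 1 (degemination): /bb/ is a geminate; the first /b/ deletes. /fakiubbajuveg/ → fakiubajuveg.
Rule 2 (intervocalic voicing): /k/ is a voiceless stop between vowels /a/ and /i/, so it voices to [g]. /fakiubajuveg/ → fagiubajuveg.
Rule 3 (final devoicing): /g/ is a voiced stop in word-final position, so it devoices to [k]. /fagiubajuveg/ → fagiubajuvek.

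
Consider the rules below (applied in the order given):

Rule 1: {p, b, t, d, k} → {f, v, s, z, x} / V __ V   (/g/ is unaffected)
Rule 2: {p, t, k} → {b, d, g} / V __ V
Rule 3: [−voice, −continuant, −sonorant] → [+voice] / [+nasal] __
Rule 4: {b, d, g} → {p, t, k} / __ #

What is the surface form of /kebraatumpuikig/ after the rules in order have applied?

kebraasumbuixik

Rule 1 (intervocalic spirantization): /t/ is a stop between vowels /a/ and /u/, so it spirantizes to the fricative [s]. /k/ is a stop between vowels /i/ and /i/, so it spirantizes to the fricative [x]. /kebraatumpuikig/ → kebraasumpuixig.
Rule 2 (intervocalic voicing): no segment meets the environment; /kebraasumpuixig/ is unchanged.
Rule 3 (post-nasal voicing): /p/ is a voiceless stop immediately after the nasal /m/, so it voices to [b]. /kebraasumpuixig/ → kebraasumbuixig.
Rule 4 (final devoicing): /g/ is a voiced stop in word-final position, so it devoices to [k]. /kebraasumbuixig/ → kebraasumbuixik.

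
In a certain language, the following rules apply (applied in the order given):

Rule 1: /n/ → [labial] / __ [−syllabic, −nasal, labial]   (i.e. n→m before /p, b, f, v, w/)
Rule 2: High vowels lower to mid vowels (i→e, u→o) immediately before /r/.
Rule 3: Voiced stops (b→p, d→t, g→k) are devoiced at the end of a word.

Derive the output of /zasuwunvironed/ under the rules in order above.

Rule 1 (nasal place assimilation): /n/ precedes the labial consonant /v/, so it assimilates in place to [m]. /zasuwunvironed/ → zasuwumvironed.
Rule 2 (pre-rhotic lowering): /i/ is a high vowel immediately before /r/, so it lowers to [e]. /zasuwumvironed/ → zasuwumveroned.
Rule 3 (final devoicing): /d/ is a voiced stop in word-final position, so it devoices to [t]. /zasuwumveroned/ → zasuwumveronet.

zasuwumveronet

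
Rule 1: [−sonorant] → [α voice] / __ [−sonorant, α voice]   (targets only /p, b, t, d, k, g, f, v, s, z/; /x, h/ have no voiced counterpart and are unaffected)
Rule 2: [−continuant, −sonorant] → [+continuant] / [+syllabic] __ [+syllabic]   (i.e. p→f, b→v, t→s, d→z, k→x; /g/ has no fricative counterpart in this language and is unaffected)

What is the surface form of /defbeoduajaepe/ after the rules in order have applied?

Rule 1 (regressive voicing assimilation): /f/ precedes the voiced obstruent /b/, so it voices to [v] by assimilation. /defbeoduajaepe/ → devbeoduajaepe.
Rule 2 (intervocalic spirantization): /d/ is a stop between vowels /o/ and /u/, so it spirantizes to the fricative [z]. /p/ is a stop between vowels /e/ and /e/, so it spirantizes to the fricative [f]. /devbeoduajaepe/ → devbeozuajaefe.

devbeozuajaefe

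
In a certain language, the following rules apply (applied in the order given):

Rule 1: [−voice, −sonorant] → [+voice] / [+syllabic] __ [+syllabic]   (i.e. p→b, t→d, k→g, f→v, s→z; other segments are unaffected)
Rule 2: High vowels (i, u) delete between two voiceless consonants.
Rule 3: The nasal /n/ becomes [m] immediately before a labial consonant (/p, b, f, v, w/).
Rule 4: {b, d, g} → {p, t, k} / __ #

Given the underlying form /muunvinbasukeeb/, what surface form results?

muumvimbazugeep

Rule 1 (intervocalic voicing): /s/ is a voiceless obstruent between vowels /a/ and /u/, so it voices to [z]. /k/ is a voiceless obstruent between vowels /u/ and /e/, so it voices to [g]. /muunvinbasukeeb/ → muunvinbazugeeb.
Rule 2 (high vowel syncope): no segment meets the environment; /muunvinbazugeeb/ is unchanged.
Rule 3 (nasal place assimilation): /n/ precedes the labial consonant /v/, so it assimilates in place to [m]. /n/ precedes the labial consonant /b/, so it assimilates in place to [m]. /muunvinbazugeeb/ → muumvimbazugeeb.
Rule 4 (final devoicing): /b/ is a voiced stop in word-final position, so it devoices to [p]. /muumvimbazugeeb/ → muumvimbazugeep.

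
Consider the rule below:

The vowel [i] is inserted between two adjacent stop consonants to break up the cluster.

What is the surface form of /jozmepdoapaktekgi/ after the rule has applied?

/p/ and /d/ form a stop–stop cluster, so [i] is inserted between them.
/k/ and /t/ form a stop–stop cluster, so [i] is inserted between them.
/k/ and /g/ form a stop–stop cluster, so [i] is inserted between them.
Surface form: [jozmepidoapakitekigi].

jozmepidoapakitekigi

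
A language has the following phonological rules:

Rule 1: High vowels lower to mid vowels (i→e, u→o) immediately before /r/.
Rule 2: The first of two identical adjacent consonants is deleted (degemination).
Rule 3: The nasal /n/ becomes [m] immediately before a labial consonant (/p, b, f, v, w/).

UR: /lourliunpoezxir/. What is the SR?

Rule 1 (pre-rhotic lowering): /u/ is a high vowel immediately before /r/, so it lowers to [o]. /i/ is a high vowel immediately before /r/, so it lowers to [e]. /lourliunpoezxir/ → loorliunpoezxer.
Rule 2 (degemination): no segment meets the environment; /loorliunpoezxer/ is unchanged.
Rule 3 (nasal place assimilation): /n/ precedes the labial consonant /p/, so it assimilates in place to [m]. /loorliunpoezxer/ → loorliumpoezxer.

loorliumpoezxer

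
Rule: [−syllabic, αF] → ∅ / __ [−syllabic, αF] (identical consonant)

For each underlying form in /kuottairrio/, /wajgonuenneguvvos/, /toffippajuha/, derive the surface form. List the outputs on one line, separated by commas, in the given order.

kuotairio, wajgonueneguvos, tofipajuha

/kuottairrio/: /tt/ is a geminate; the first /t/ deletes. /rr/ is a geminate; the first /r/ deletes. → [kuotairio].
/wajgonuenneguvvos/: /nn/ is a geminate; the first /n/ deletes. /vv/ is a geminate; the first /v/ deletes. → [wajgonueneguvos].
/toffippajuha/: /ff/ is a geminate; the first /f/ deletes. /pp/ is a geminate; the first /p/ deletes. → [tofipajuha].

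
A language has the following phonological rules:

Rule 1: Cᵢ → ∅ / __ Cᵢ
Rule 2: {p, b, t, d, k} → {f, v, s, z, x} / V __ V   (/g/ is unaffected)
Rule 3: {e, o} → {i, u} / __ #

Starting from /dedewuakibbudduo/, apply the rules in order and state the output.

Rule 1 (degemination): /bb/ is a geminate; the first /b/ deletes. /dd/ is a geminate; the first /d/ deletes. /dedewuakibbudduo/ → dedewuakibuduo.
Rule 2 (intervocalic spirantization): /d/ is a stop between vowels /e/ and /e/, so it spirantizes to the fricative [z]. /k/ is a stop between vowels /a/ and /i/, so it spirantizes to the fricative [x]. /b/ is a stop between vowels /i/ and /u/, so it spirantizes to the fricative [v]. /d/ is a stop between vowels /u/ and /u/, so it spirantizes to the fricative [z]. /dedewuakibuduo/ → dezewuaxivuzuo.
Rule 3 (final vowel raising): /o/ is a mid vowel in word-final position, so it raises to [u]. /dezewuaxivuzuo/ → dezewuaxivuzuu.

dezewuaxivuzuu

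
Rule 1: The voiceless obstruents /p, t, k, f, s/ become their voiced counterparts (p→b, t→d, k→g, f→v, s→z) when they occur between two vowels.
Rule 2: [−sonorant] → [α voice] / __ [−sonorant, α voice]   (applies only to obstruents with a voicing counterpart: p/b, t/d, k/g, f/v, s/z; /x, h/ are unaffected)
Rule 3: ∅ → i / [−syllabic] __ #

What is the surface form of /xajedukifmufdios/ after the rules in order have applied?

xajedugifmuvdiosi

Rule 1 (intervocalic voicing): /k/ is a voiceless obstruent between vowels /u/ and /i/, so it voices to [g]. /xajedukifmufdios/ → xajedugifmufdios.
Rule 2 (regressive voicing assimilation): /f/ precedes the voiced obstruent /d/, so it voices to [v] by assimilation. /xajedugifmufdios/ → xajedugifmuvdios.
Rule 3 (final i-epenthesis): the form ends in the consonant /s/, so [i] is inserted word-finally. /xajedugifmuvdios/ → xajedugifmuvdiosi.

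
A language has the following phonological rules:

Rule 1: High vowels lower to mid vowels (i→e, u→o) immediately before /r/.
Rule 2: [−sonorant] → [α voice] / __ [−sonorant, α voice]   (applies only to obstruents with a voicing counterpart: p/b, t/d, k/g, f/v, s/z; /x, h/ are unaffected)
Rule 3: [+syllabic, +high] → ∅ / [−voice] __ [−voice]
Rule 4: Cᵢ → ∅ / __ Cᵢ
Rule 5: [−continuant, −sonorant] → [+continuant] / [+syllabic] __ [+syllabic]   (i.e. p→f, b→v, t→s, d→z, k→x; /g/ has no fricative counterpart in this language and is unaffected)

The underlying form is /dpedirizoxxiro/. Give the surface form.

tpezerizoxero

Rule 1 (pre-rhotic lowering): /i/ is a high vowel immediately before /r/, so it lowers to [e]. /i/ is a high vowel immediately before /r/, so it lowers to [e]. /dpedirizoxxiro/ → dpederizoxxero.
Rule 2 (regressive voicing assimilation): /d/ precedes the voiceless obstruent /p/, so it devoices to [t] by assimilation. /dpederizoxxero/ → tpederizoxxero.
Rule 3 (high vowel syncope): no segment meets the environment; /tpederizoxxero/ is unchanged.
Rule 4 (degemination): /xx/ is a geminate; the first /x/ deletes. /tpederizoxxero/ → tpederizoxero.
Rule 5 (intervocalic spirantization): /d/ is a stop between vowels /e/ and /e/, so it spirantizes to the fricative [z]. /tpederizoxero/ → tpezerizoxero.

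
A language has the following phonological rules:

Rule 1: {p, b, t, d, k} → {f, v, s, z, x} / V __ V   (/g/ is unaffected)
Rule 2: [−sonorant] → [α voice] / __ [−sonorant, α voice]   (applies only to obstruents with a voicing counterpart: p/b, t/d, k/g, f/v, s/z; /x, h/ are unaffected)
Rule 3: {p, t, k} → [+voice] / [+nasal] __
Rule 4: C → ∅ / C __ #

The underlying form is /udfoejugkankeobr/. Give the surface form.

utfoejukkangeob

Rule 1 (intervocalic spirantization): no segment meets the environment; /udfoejugkankeobr/ is unchanged.
Rule 2 (regressive voicing assimilation): /d/ precedes the voiceless obstruent /f/, so it devoices to [t] by assimilation. /g/ precedes the voiceless obstruent /k/, so it devoices to [k] by assimilation. /udfoejugkankeobr/ → utfoejukkankeobr.
Rule 3 (post-nasal voicing): /k/ is a voiceless stop immediately after the nasal /n/, so it voices to [g]. /utfoejukkankeobr/ → utfoejukkangeobr.
Rule 4 (final cluster simplification): /r/ is the second consonant of a word-final cluster /br/, so it deletes. /utfoejukkangeobr/ → utfoejukkangeob.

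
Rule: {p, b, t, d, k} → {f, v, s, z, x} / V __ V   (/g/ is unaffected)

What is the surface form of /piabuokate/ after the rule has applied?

piavuoxase

/b/ is a stop between vowels /a/ and /u/, so it spirantizes to the fricative [v].
/k/ is a stop between vowels /o/ and /a/, so it spirantizes to the fricative [x].
/t/ is a stop between vowels /a/ and /e/, so it spirantizes to the fricative [s].
Surface form: [piavuoxase].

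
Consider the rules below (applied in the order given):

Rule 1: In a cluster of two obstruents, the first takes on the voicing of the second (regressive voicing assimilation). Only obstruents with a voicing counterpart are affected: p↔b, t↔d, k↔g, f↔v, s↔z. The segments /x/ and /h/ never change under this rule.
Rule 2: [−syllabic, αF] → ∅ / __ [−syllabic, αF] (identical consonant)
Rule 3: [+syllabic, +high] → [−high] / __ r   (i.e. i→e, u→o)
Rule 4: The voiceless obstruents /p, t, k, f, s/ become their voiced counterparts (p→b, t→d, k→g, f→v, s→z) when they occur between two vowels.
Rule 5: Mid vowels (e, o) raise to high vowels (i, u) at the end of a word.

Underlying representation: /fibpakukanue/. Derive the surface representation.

fibaguganui

Rule 1 (regressive voicing assimilation): /b/ precedes the voiceless obstruent /p/, so it devoices to [p] by assimilation. /fibpakukanue/ → fippakukanue.
Rule 2 (degemination): /pp/ is a geminate; the first /p/ deletes. /fippakukanue/ → fipakukanue.
Rule 3 (pre-rhotic lowering): no segment meets the environment; /fipakukanue/ is unchanged.
Rule 4 (intervocalic voicing): /p/ is a voiceless obstruent between vowels /i/ and /a/, so it voices to [b]. /k/ is a voiceless obstruent between vowels /a/ and /u/, so it voices to [g]. /k/ is a voiceless obstruent between vowels /u/ and /a/, so it voices to [g]. /fipakukanue/ → fibaguganue.
Rule 5 (final vowel raising): /e/ is a mid vowel in word-final position, so it raises to [i]. /fibaguganue/ → fibaguganui.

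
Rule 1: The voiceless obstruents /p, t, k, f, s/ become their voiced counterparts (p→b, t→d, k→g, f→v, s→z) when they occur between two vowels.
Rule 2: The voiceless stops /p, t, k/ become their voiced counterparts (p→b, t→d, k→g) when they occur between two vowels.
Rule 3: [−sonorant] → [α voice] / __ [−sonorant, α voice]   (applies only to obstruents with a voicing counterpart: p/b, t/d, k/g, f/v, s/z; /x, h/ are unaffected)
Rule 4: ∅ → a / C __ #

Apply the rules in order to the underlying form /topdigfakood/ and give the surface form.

Rule 1 (intervocalic voicing): /k/ is a voiceless obstruent between vowels /a/ and /o/, so it voices to [g]. /topdigfakood/ → topdigfagood.
Rule 2 (intervocalic voicing): no segment meets the environment; /topdigfagood/ is unchanged.
Rule 3 (regressive voicing assimilation): /p/ precedes the voiced obstruent /d/, so it voices to [b] by assimilation. /g/ precedes the voiceless obstruent /f/, so it devoices to [k] by assimilation. /topdigfagood/ → tobdikfagood.
Rule 4 (final a-epenthesis): the form ends in the consonant /d/, so [a] is inserted word-finally. /tobdikfagood/ → tobdikfagooda.

tobdikfagooda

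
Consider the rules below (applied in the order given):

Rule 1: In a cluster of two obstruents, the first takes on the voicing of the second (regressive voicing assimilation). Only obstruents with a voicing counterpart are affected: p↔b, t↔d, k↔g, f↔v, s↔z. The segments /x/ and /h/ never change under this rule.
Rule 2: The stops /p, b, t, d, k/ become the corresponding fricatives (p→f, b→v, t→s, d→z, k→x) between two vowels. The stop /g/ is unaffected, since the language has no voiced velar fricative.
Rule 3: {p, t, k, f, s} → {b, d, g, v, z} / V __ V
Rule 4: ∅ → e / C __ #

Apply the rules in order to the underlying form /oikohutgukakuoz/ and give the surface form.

Rule 1 (regressive voicing assimilation): /t/ precedes the voiced obstruent /g/, so it voices to [d] by assimilation. /oikohutgukakuoz/ → oikohudgukakuoz.
Rule 2 (intervocalic spirantization): /k/ is a stop between vowels /i/ and /o/, so it spirantizes to the fricative [x]. /k/ is a stop between vowels /u/ and /a/, so it spirantizes to the fricative [x]. /k/ is a stop between vowels /a/ and /u/, so it spirantizes to the fricative [x]. /oikohudgukakuoz/ → oixohudguxaxuoz.
Rule 3 (intervocalic voicing): no segment meets the environment; /oixohudguxaxuoz/ is unchanged.
Rule 4 (final e-epenthesis): the form ends in the consonant /z/, so [e] is inserted word-finally. /oixohudguxaxuoz/ → oixohudguxaxuoze.

oixohudguxaxuoze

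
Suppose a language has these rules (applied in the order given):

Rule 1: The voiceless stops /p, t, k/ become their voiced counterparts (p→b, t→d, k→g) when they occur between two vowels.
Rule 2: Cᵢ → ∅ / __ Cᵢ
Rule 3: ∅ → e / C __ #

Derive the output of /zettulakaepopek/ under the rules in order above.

zetulagaebobeke

Rule 1 (intervocalic voicing): /k/ is a voiceless stop between vowels /a/ and /a/, so it voices to [g]. /p/ is a voiceless stop between vowels /e/ and /o/, so it voices to [b]. /p/ is a voiceless stop between vowels /o/ and /e/, so it voices to [b]. /zettulakaepopek/ → zettulagaebobek.
Rule 2 (degemination): /tt/ is a geminate; the first /t/ deletes. /zettulagaebobek/ → zetulagaebobek.
Rule 3 (final e-epenthesis): the form ends in the consonant /k/, so [e] is inserted word-finally. /zetulagaebobek/ → zetulagaebobeke.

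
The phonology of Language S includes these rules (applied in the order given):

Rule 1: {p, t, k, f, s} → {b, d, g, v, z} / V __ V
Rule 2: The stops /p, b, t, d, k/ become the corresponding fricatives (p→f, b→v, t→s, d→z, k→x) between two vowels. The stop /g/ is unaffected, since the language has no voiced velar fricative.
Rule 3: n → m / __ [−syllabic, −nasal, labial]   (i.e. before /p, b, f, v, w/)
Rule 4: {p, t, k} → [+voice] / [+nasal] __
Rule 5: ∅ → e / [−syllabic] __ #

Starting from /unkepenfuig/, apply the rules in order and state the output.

Rule 1 (intervocalic voicing): /p/ is a voiceless obstruent between vowels /e/ and /e/, so it voices to [b]. /unkepenfuig/ → unkebenfuig.
Rule 2 (intervocalic spirantization): /b/ is a stop between vowels /e/ and /e/, so it spirantizes to the fricative [v]. /unkebenfuig/ → unkevenfuig.
Rule 3 (nasal place assimilation): /n/ precedes the labial consonant /f/, so it assimilates in place to [m]. /unkevenfuig/ → unkevemfuig.
Rule 4 (post-nasal voicing): /k/ is a voiceless stop immediately after the nasal /n/, so it voices to [g]. /unkevemfuig/ → ungevemfuig.
Rule 5 (final e-epenthesis): the form ends in the consonant /g/, so [e] is inserted word-finally. /ungevemfuig/ → ungevemfuige.

ungevemfuige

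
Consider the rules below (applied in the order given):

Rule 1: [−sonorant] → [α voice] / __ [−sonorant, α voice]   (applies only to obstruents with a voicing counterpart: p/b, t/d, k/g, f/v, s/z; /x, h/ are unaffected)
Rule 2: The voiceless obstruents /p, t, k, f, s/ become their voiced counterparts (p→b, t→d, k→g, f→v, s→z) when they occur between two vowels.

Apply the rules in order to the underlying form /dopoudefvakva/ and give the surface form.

doboudevvagva

Rule 1 (regressive voicing assimilation): /f/ precedes the voiced obstruent /v/, so it voices to [v] by assimilation. /k/ precedes the voiced obstruent /v/, so it voices to [g] by assimilation. /dopoudefvakva/ → dopoudevvagva.
Rule 2 (intervocalic voicing): /p/ is a voiceless obstruent between vowels /o/ and /o/, so it voices to [b]. /dopoudevvagva/ → doboudevvagva.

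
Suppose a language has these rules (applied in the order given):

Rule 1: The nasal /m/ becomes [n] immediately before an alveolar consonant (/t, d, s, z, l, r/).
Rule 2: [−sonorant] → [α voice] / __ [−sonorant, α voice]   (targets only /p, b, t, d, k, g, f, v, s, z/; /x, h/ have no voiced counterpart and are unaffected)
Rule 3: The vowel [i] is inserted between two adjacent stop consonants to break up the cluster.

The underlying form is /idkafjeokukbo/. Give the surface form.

Rule 1 (nasal place assimilation): no segment meets the environment; /idkafjeokukbo/ is unchanged.
Rule 2 (regressive voicing assimilation): /d/ precedes the voiceless obstruent /k/, so it devoices to [t] by assimilation. /k/ precedes the voiced obstruent /b/, so it voices to [g] by assimilation. /idkafjeokukbo/ → itkafjeokugbo.
Rule 3 (stop-cluster i-epenthesis): /t/ and /k/ form a stop–stop cluster, so [i] is inserted between them. /g/ and /b/ form a stop–stop cluster, so [i] is inserted between them. /itkafjeokugbo/ → itikafjeokugibo.

itikafjeokugibo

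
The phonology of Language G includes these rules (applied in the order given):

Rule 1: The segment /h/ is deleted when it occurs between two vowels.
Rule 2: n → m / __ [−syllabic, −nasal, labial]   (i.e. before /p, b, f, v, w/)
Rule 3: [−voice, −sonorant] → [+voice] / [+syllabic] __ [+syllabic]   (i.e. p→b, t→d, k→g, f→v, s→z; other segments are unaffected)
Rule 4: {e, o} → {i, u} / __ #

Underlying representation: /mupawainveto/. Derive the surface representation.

mubawaimvedu

Rule 1 (intervocalic h-deletion): no segment meets the environment; /mupawainveto/ is unchanged.
Rule 2 (nasal place assimilation): /n/ precedes the labial consonant /v/, so it assimilates in place to [m]. /mupawainveto/ → mupawaimveto.
Rule 3 (intervocalic voicing): /p/ is a voiceless obstruent between vowels /u/ and /a/, so it voices to [b]. /t/ is a voiceless obstruent between vowels /e/ and /o/, so it voices to [d]. /mupawaimveto/ → mubawaimvedo.
Rule 4 (final vowel raising): /o/ is a mid vowel in word-final position, so it raises to [u]. /mubawaimvedo/ → mubawaimvedu.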